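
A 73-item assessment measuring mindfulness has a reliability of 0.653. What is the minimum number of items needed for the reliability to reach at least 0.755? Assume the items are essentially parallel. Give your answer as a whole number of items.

Invert Spearman-Brown to solve for n:
n = r_target (1 − r_old) / [ r_old (1 − r_target) ]
n = [0.755 × 0.347] / [0.653 × 0.245]
  = 0.261985 / 0.159985 = 1.6376
So the test needs 1.6376 × 73 ≈ 119.54 items; rounding up, 120.

120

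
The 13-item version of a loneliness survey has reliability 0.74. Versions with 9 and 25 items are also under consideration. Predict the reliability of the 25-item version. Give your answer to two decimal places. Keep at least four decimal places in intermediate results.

The 9-item form is not needed; work directly from the 13-item form with n = 25/13 = 1.9231.
r_{25} = n·r / (1 + (n − 1)·r) = 1.4231 / 1.6831 ≈ 0.8455

0.85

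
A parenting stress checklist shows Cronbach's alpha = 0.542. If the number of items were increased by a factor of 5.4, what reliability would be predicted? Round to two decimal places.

By Spearman-Brown, r_new = n r / (1 + (n − 1) r).
r_new = 5.4·0.542 / [1 + (5.4 − 1)·0.542]
r_new = 2.9268 / 3.3848 ≈ 0.8647

0.86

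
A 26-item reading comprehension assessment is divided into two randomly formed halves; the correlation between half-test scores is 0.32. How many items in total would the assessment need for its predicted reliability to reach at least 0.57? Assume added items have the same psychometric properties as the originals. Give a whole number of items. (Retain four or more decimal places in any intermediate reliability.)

37

r_full = 2(0.32)/(1 + 0.32) = 0.4848
n = r_tgt(1 − r_full) / [r_full(1 − r_tgt)] = 0.57 × 0.5152 / (0.4848 × 0.43) ≈ 1.4087
Required items = 1.4087 × 26 = 36.63, so 37 items.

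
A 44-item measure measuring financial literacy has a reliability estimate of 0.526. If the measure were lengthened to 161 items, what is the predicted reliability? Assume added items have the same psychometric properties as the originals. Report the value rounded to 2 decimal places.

Length ratio n = 161/44 = 3.6591
Spearman-Brown: r_new = n·r / (1 + (n − 1)·r)
r_new = (3.6591 × 0.526) / (1 + (3.6591 − 1) × 0.526)
r_new = 1.9247 / 2.3987 ≈ 0.8024

0.80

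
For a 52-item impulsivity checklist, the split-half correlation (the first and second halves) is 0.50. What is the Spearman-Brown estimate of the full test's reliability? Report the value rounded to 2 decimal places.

r_full = 2r_hh / (1 + r_hh) = 2 × 0.50 / (1 + 0.50)
r_full = 1.0000 / 1.5000 ≈ 0.6667

0.67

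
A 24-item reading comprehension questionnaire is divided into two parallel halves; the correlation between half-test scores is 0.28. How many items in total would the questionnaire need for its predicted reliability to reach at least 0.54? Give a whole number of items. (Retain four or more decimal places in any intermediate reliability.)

37

r_full = 2(0.28)/(1 + 0.28) = 0.4375
Solve Spearman-Brown for n: n = 0.54(1 − 0.4375) / [0.4375(1 − 0.54)] = 1.5093
Items = 1.5093 × 24 ≈ 36.22 → 37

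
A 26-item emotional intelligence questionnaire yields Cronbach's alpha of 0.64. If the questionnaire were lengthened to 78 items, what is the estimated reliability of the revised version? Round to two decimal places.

Length ratio n = 78/26 = 3
r_new = 3·0.64 / [1 + (3 − 1)·0.64]
     = 1.9200 / 2.2800 = 0.8421

0.84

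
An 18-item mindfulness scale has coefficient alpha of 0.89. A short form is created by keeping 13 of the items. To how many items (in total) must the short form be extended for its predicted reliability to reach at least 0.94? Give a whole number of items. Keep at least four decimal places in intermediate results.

First, r for the 13-item form: n = 13/18 = 0.7222, so r_13 = 0.7222·0.89/(1 + (0.7222 − 1)·0.89) = 0.8539
Then solve for n' with r_old = 0.8539, r_target = 0.94: n' = 0.94(1 − 0.8539)/[0.8539(1 − 0.94)] = 2.6805
Items = 2.6805 × 13 ≈ 34.85 → 35

35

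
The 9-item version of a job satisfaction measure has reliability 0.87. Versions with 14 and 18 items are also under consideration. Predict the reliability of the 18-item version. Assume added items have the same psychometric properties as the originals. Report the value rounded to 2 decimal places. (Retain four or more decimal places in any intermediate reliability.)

0.93

Only the ratio of lengths matters: n = 18/9 = 2.0000
r_{18} = n·r / (1 + (n − 1)·r) = 1.7400 / 1.8700 ≈ 0.9305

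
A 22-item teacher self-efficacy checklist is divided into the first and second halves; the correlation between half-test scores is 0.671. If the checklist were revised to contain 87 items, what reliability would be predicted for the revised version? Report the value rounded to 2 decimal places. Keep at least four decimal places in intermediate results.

0.94

First correct the split-half correlation to full-test reliability: r_full = 2 × 0.671 / (1 + 0.671) ≈ 0.8031
Then adjust to 87 items: n = 87/22 = 3.9545
r_new = n·r_full / (1 + (n − 1)·r_full) = 3.1759 / 3.3728 ≈ 0.9416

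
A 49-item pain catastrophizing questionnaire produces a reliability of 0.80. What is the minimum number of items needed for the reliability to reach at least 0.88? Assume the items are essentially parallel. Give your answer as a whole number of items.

Invert Spearman-Brown to solve for n:
n = r_target (1 − r_old) / [ r_old (1 − r_target) ]
n = 0.88(1 − 0.80) / [0.80(1 − 0.88)]
n = 0.1760 / 0.0960 ≈ 1.8333
1.8333 × 49 = 89.83 → 90 items

90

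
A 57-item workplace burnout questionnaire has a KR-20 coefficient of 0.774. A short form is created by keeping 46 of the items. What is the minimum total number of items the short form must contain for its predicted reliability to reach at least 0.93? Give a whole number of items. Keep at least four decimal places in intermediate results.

222

First, r for the 46-item form: n = 46/57 = 0.8070, so r_46 = 0.8070·0.774/(1 + (0.8070 − 1)·0.774) = 0.7343
Length factor from the short form to reach 0.93: n' = 0.93(1 − 0.7343) / [0.7343(1 − 0.93)] ≈ 4.8073
Total items = 4.8073 × 46 = 221.14, rounded up to 222.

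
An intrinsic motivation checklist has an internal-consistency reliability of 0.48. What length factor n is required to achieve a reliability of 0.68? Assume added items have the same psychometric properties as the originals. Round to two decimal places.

2.30

n = 0.68 × (1 − 0.48) / [ 0.48 × (1 − 0.68) ]
n = 0.3536 / 0.1536 ≈ 2.3021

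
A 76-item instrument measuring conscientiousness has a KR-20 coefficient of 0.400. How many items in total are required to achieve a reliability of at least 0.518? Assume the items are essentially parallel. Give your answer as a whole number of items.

123

Spearman-Brown solved for the length factor n:
n = r*(1 − r) / [ r (1 − r*) ]
n = [0.518 × 0.600] / [0.400 × 0.482]
  = 0.310800 / 0.192800 = 1.6120
1.6120 × 76 = 122.51 → 123 items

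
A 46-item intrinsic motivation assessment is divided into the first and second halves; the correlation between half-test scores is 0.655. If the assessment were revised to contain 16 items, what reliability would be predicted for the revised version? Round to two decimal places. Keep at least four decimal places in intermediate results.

Spearman-Brown correction (n = 2): r_full = 2·0.655/(1 + 0.655) = 0.7915
Length factor from 46 to 16 items: n = 16/46 = 0.3478
r_new = n·r_full / (1 + (n − 1)·r_full) = 0.2753 / 0.4838 ≈ 0.5690

0.57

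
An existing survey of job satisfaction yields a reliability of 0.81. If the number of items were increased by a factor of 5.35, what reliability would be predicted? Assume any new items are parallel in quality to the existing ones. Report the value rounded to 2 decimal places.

0.96

Spearman-Brown: r_new = n·r / (1 + (n − 1)·r)
r_new = 5.35·0.81 / [1 + (5.35 − 1)·0.81]
r_new = 4.3335 / 4.5235 ≈ 0.9580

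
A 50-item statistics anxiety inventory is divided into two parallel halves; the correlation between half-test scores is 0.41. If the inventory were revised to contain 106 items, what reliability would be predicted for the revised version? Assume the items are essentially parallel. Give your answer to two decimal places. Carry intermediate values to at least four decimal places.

Spearman-Brown correction (n = 2): r_full = 2·0.41/(1 + 0.41) = 0.5816
Length factor from 50 to 106 items: n = 106/50 = 2.1200
r_new = n·r_full / (1 + (n − 1)·r_full) = 1.2330 / 1.6514 ≈ 0.7466

0.75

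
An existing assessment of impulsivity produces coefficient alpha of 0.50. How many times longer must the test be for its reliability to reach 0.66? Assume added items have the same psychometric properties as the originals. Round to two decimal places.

1.94

Spearman-Brown solved for the length factor n:
n = r_target (1 − r_old) / [ r_old (1 − r_target) ]
n = 0.66 × (1 − 0.50) / [ 0.50 × (1 − 0.66) ]
  = 0.3300 / 0.1700 = 1.9412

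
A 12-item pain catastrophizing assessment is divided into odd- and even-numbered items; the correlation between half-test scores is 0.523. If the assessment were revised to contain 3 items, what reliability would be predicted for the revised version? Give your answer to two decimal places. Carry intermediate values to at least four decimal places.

0.35

Full-test reliability from the split-half r: r_full = 2(0.523)/(1 + 0.523) = 0.6868
Length factor from 12 to 3 items: n = 3/12 = 0.2500
r_new = n·r_full / (1 + (n − 1)·r_full) = 0.1717 / 0.4849 ≈ 0.3541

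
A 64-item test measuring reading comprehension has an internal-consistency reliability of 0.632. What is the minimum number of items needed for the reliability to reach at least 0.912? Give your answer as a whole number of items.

n = 0.912(1 − 0.632) / [0.632(1 − 0.912)]
  = 0.335616 / 0.055616 = 6.0345
6.0345 × 64 = 386.21 → 387 items

387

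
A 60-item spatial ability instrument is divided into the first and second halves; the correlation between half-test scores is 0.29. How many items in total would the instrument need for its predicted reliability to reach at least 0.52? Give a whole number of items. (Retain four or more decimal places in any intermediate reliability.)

r_full = 2(0.29)/(1 + 0.29) = 0.4496
n = r_tgt(1 − r_full) / [r_full(1 − r_tgt)] = 0.52 × 0.5504 / (0.4496 × 0.48) ≈ 1.3262
Items = 1.3262 × 60 ≈ 79.57 → 80

80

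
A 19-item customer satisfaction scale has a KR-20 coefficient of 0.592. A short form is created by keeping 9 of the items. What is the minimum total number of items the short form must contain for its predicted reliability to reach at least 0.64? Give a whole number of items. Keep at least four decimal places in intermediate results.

First, r for the 9-item form: n = 9/19 = 0.4737, so r_9 = 0.4737·0.592/(1 + (0.4737 − 1)·0.592) = 0.4073
Then solve for n' with r_old = 0.4073, r_target = 0.64: n' = 0.64(1 − 0.4073)/[0.4073(1 − 0.64)] = 2.5870
Total items = 2.5870 × 9 = 23.28, rounded up to 24.

24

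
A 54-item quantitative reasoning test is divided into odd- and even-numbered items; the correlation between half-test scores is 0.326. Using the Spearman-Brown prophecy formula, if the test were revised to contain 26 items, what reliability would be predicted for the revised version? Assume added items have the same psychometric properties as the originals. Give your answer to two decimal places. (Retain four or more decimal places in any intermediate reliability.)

0.32

First correct the split-half correlation to full-test reliability: r_full = 2 × 0.326 / (1 + 0.326) ≈ 0.4917
Length factor from 54 to 26 items: n = 26/54 = 0.4815
r_new = n·r_full / (1 + (n − 1)·r_full) = 0.2368 / 0.7451 ≈ 0.3178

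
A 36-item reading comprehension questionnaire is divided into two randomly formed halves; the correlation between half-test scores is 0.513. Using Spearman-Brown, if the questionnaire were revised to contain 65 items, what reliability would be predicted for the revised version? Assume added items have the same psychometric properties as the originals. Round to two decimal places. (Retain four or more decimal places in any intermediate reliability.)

0.79

Full-test reliability from the split-half r: r_full = 2(0.513)/(1 + 0.513) = 0.6781
Length factor from 36 to 65 items: n = 65/36 = 1.8056
r_new = n·r_full / (1 + (n − 1)·r_full) = 1.2244 / 1.5463 ≈ 0.7918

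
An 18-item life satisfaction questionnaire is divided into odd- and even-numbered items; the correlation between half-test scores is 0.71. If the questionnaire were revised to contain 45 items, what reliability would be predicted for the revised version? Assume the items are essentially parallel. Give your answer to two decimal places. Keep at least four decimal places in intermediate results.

0.92

Spearman-Brown correction (n = 2): r_full = 2·0.71/(1 + 0.71) = 0.8304
Length factor from 18 to 45 items: n = 45/18 = 2.5000
r_new = n·r_full / (1 + (n − 1)·r_full) = 2.0760 / 2.2456 ≈ 0.9245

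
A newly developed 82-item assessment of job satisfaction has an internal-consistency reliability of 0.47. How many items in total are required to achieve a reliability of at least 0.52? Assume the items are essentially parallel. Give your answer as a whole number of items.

101

Invert Spearman-Brown to solve for n:
n = r_target (1 − r_old) / [ r_old (1 − r_target) ]
n = 0.52(1 − 0.47) / [0.47(1 − 0.52)]
n = 0.2756 / 0.2256 ≈ 1.2216
1.2216 × 82 = 100.17 → 101 items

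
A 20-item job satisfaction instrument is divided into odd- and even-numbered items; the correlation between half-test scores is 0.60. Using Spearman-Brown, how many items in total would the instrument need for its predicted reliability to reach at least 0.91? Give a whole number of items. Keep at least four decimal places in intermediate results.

68

r_full = 2(0.60)/(1 + 0.60) = 0.7500
n = r_tgt(1 − r_full) / [r_full(1 − r_tgt)] = 0.91 × 0.2500 / (0.7500 × 0.09) ≈ 3.3704
Items = 3.3704 × 20 ≈ 67.41 → 68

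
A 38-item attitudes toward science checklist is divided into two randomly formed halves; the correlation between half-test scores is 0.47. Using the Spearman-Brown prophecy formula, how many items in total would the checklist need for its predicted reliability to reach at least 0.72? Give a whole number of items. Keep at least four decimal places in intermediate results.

Corrected full-test reliability: r_full = 2 × 0.47 / (1 + 0.47) ≈ 0.6395
Solve Spearman-Brown for n: n = 0.72(1 − 0.6395) / [0.6395(1 − 0.72)] = 1.4496
Required items = 1.4496 × 38 = 55.08, so 56 items.

56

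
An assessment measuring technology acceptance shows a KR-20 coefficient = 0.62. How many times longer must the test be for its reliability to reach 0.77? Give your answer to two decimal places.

2.05

Invert Spearman-Brown to solve for n:
n = r*(1 − r) / [ r (1 − r*) ]
n = [0.77 × 0.38] / [0.62 × 0.23]
  = 0.2926 / 0.1426 = 2.0519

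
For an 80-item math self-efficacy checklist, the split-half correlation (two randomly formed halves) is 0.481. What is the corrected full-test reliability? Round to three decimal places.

Apply the Spearman-Brown correction with n = 2:
r_full = 2(0.481) / (1 + 0.481)
r_full = 0.9620 / 1.4810 ≈ 0.6496

0.650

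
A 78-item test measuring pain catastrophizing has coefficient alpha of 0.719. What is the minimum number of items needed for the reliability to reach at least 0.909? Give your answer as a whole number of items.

305

Invert Spearman-Brown to solve for n:
n = r_target (1 − r_old) / [ r_old (1 − r_target) ]
n = 0.909 × (1 − 0.719) / [ 0.719 × (1 − 0.909) ]
n = 0.255429 / 0.065429 ≈ 3.9039
3.9039 × 78 = 304.50 → 305 items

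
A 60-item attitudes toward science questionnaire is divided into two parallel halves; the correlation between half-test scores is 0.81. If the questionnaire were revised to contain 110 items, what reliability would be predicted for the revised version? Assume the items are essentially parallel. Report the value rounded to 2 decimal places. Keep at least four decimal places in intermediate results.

0.94

Spearman-Brown correction (n = 2): r_full = 2·0.81/(1 + 0.81) = 0.8950
Length factor from 60 to 110 items: n = 110/60 = 1.8333
r_new = n·r_full / (1 + (n − 1)·r_full) = 1.6408 / 1.7458 ≈ 0.9399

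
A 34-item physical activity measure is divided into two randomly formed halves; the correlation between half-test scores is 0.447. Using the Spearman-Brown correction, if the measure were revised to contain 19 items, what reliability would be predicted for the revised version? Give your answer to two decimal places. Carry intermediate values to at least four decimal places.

Spearman-Brown correction (n = 2): r_full = 2·0.447/(1 + 0.447) = 0.6178
Then adjust to 19 items: n = 19/34 = 0.5588
r_new = n·r_full / (1 + (n − 1)·r_full) = 0.3452 / 0.7274 ≈ 0.4746

0.47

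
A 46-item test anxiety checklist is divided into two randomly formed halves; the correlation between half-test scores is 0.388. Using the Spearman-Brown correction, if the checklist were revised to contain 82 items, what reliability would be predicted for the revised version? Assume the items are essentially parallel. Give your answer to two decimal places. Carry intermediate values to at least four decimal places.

Full-test reliability from the split-half r: r_full = 2(0.388)/(1 + 0.388) = 0.5591
Length factor from 46 to 82 items: n = 82/46 = 1.7826
r_new = n·r_full / (1 + (n − 1)·r_full) = 0.9967 / 1.4376 ≈ 0.6933

0.69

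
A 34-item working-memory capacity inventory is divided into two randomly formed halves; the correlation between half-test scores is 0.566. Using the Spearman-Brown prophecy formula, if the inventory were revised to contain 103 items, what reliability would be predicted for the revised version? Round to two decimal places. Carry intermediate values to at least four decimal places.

Spearman-Brown correction (n = 2): r_full = 2·0.566/(1 + 0.566) = 0.7229
Then adjust to 103 items: n = 103/34 = 3.0294
r_new = n·r_full / (1 + (n − 1)·r_full) = 2.1900 / 2.4671 ≈ 0.8877

0.89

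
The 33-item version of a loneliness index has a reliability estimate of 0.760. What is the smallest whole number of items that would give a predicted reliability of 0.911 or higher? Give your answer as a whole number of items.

Spearman-Brown solved for the length factor n:
n = r_target (1 − r_old) / [ r_old (1 − r_target) ]
n = 0.911 × (1 − 0.760) / [ 0.760 × (1 − 0.911) ]
n = 0.218640 / 0.067640 ≈ 3.2324
3.2324 × 33 = 106.67 → 107 items

107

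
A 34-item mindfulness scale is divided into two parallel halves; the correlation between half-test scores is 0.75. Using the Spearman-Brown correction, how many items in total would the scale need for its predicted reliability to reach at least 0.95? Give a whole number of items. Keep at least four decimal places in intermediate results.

108

r_full = 2(0.75)/(1 + 0.75) = 0.8571
n = r_tgt(1 − r_full) / [r_full(1 − r_tgt)] = 0.95 × 0.1429 / (0.8571 × 0.05) ≈ 3.1678
Required items = 3.1678 × 34 = 107.71, so 108 items.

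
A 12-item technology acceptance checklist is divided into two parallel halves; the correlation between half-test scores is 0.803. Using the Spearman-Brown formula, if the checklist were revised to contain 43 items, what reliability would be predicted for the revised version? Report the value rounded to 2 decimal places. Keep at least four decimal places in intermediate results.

0.97

First correct the split-half correlation to full-test reliability: r_full = 2 × 0.803 / (1 + 0.803) ≈ 0.8907
Length factor from 12 to 43 items: n = 43/12 = 3.5833
r_new = n·r_full / (1 + (n − 1)·r_full) = 3.1916 / 3.3009 ≈ 0.9669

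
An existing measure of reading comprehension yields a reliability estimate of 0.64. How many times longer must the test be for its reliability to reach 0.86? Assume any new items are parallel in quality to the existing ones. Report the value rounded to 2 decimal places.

Invert Spearman-Brown to solve for n:
n = r_target (1 − r_old) / [ r_old (1 − r_target) ]
n = 0.86(1 − 0.64) / [0.64(1 − 0.86)]
  = 0.3096 / 0.0896 = 3.4554

3.46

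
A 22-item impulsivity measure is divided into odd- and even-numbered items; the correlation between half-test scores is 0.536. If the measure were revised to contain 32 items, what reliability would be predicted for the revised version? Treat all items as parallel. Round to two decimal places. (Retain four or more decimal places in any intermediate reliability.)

0.77

Spearman-Brown correction (n = 2): r_full = 2·0.536/(1 + 0.536) = 0.6979
Then adjust to 32 items: n = 32/22 = 1.4545
r_new = n·r_full / (1 + (n − 1)·r_full) = 1.0151 / 1.3172 ≈ 0.7706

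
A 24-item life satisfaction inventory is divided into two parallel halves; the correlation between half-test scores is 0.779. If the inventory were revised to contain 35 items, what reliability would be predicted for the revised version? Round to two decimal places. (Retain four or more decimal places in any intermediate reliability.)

0.91

First correct the split-half correlation to full-test reliability: r_full = 2 × 0.779 / (1 + 0.779) ≈ 0.8758
Then adjust to 35 items: n = 35/24 = 1.4583
r_new = n·r_full / (1 + (n − 1)·r_full) = 1.2772 / 1.4014 ≈ 0.9114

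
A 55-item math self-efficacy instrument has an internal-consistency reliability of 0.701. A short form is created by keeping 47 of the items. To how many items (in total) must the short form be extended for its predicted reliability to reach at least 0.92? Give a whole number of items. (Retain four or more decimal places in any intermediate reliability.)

Short-form reliability: n = 47/55 = 0.8545; r_47 = n·r/(1+(n−1)r) ≈ 0.6670
Length factor from the short form to reach 0.92: n' = 0.92(1 − 0.6670) / [0.6670(1 − 0.92)] ≈ 5.7414
Total items = 5.7414 × 47 = 269.85, rounded up to 270.

270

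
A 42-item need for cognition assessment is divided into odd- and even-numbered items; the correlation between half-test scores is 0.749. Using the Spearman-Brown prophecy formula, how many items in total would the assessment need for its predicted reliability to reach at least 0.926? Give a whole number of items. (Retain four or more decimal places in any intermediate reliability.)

Corrected full-test reliability: r_full = 2 × 0.749 / (1 + 0.749) ≈ 0.8565
n = r_tgt(1 − r_full) / [r_full(1 − r_tgt)] = 0.926 × 0.1435 / (0.8565 × 0.074) ≈ 2.0965
Items = 2.0965 × 42 ≈ 88.05 → 89

89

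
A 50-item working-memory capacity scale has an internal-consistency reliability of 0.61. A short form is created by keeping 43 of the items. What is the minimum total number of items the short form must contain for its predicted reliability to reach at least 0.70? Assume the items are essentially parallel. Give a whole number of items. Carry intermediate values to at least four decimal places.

First, r for the 43-item form: n = 43/50 = 0.8600, so r_43 = 0.8600·0.61/(1 + (0.8600 − 1)·0.61) = 0.5736
Then solve for n' with r_old = 0.5736, r_target = 0.70: n' = 0.70(1 − 0.5736)/[0.5736(1 − 0.70)] = 1.7345
Total items = 1.7345 × 43 = 74.58, rounded up to 75.

75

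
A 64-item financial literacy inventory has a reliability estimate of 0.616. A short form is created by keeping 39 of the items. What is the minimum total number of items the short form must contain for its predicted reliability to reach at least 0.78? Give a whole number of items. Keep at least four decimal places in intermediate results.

142

First, r for the 39-item form: n = 39/64 = 0.6094, so r_39 = 0.6094·0.616/(1 + (0.6094 − 1)·0.616) = 0.4943
Then solve for n' with r_old = 0.4943, r_target = 0.78: n' = 0.78(1 − 0.4943)/[0.4943(1 − 0.78)] = 3.6272
Total items = 3.6272 × 39 = 141.46, rounded up to 142.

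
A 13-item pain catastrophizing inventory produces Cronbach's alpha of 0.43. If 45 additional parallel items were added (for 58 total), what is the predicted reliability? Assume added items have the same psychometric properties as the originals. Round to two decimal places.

0.77

Length ratio n = 58/13 = 4.4615
Apply the Spearman-Brown prophecy formula, r' = nr / [1 + (n − 1)r]:
r_new = 4.4615·0.43 / [1 + (4.4615 − 1)·0.43]
r_new = 1.9184 / 2.4884 ≈ 0.7709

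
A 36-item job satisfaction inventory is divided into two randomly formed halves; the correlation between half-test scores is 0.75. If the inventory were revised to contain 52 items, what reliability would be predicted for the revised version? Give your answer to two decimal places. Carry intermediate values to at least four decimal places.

Full-test reliability from the split-half r: r_full = 2(0.75)/(1 + 0.75) = 0.8571
Then adjust to 52 items: n = 52/36 = 1.4444
r_new = n·r_full / (1 + (n − 1)·r_full) = 1.2380 / 1.3809 ≈ 0.8965

0.90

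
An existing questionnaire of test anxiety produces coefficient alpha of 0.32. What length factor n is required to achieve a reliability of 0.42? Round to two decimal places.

n = 0.42 × (1 − 0.32) / [ 0.32 × (1 − 0.42) ]
  = 0.2856 / 0.1856 = 1.5388

1.54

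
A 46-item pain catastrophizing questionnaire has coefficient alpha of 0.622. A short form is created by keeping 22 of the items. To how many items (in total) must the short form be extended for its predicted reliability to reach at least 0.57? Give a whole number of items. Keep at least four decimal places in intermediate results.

38

Short-form reliability: n = 22/46 = 0.4783; r_22 = n·r/(1+(n−1)r) ≈ 0.4404
Then solve for n' with r_old = 0.4404, r_target = 0.57: n' = 0.57(1 − 0.4404)/[0.4404(1 − 0.57)] = 1.6844
Items = 1.6844 × 22 ≈ 37.06 → 38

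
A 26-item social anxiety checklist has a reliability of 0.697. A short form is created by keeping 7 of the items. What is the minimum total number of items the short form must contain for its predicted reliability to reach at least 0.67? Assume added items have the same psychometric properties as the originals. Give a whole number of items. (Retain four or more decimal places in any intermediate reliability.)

First, r for the 7-item form: n = 7/26 = 0.2692, so r_7 = 0.2692·0.697/(1 + (0.2692 − 1)·0.697) = 0.3824
Length factor from the short form to reach 0.67: n' = 0.67(1 − 0.3824) / [0.3824(1 − 0.67)] ≈ 3.2791
Total items = 3.2791 × 7 = 22.95, rounded up to 23.

23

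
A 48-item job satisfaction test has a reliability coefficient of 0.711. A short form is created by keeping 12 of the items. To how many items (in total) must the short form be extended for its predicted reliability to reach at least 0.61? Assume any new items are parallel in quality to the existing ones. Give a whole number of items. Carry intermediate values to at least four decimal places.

31

First, r for the 12-item form: n = 12/48 = 0.2500, so r_12 = 0.2500·0.711/(1 + (0.2500 − 1)·0.711) = 0.3808
Then solve for n' with r_old = 0.3808, r_target = 0.61: n' = 0.61(1 − 0.3808)/[0.3808(1 − 0.61)] = 2.5433
Items = 2.5433 × 12 ≈ 30.52 → 31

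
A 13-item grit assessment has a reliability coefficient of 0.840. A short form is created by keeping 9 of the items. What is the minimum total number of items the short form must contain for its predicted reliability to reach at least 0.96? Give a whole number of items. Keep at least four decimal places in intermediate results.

60

Short-form reliability: n = 9/13 = 0.6923; r_9 = n·r/(1+(n−1)r) ≈ 0.7842
Then solve for n' with r_old = 0.7842, r_target = 0.96: n' = 0.96(1 − 0.7842)/[0.7842(1 − 0.96)] = 6.6044
Items = 6.6044 × 9 ≈ 59.44 → 60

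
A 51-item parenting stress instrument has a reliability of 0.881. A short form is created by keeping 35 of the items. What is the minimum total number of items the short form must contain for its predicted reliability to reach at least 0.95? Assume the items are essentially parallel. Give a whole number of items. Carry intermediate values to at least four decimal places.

131

Short-form reliability: n = 35/51 = 0.6863; r_35 = n·r/(1+(n−1)r) ≈ 0.8356
Then solve for n' with r_old = 0.8356, r_target = 0.95: n' = 0.95(1 − 0.8356)/[0.8356(1 − 0.95)] = 3.7382
Items = 3.7382 × 35 ≈ 130.84 → 131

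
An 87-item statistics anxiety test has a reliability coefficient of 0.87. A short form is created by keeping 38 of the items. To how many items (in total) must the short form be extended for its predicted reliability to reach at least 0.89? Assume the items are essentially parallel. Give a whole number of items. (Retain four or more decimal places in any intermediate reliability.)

Short-form reliability: n = 38/87 = 0.4368; r_38 = n·r/(1+(n−1)r) ≈ 0.7451
Then solve for n' with r_old = 0.7451, r_target = 0.89: n' = 0.89(1 − 0.7451)/[0.7451(1 − 0.89)] = 2.7679
Items = 2.7679 × 38 ≈ 105.18 → 106

106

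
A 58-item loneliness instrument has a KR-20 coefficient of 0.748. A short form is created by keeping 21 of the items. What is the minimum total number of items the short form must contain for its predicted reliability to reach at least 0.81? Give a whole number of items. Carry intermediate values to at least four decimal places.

84

Short-form reliability: n = 21/58 = 0.3621; r_21 = n·r/(1+(n−1)r) ≈ 0.5180
Length factor from the short form to reach 0.81: n' = 0.81(1 − 0.5180) / [0.5180(1 − 0.81)] ≈ 3.9669
Items = 3.9669 × 21 ≈ 83.30 → 84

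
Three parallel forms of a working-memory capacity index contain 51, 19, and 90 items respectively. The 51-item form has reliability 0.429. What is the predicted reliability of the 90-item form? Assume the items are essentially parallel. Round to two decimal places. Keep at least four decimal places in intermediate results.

The 19-item form is not needed; work directly from the 51-item form with n = 90/51 = 1.7647.
r_{90} = n·r / (1 + (n − 1)·r) = 0.7571 / 1.3281 ≈ 0.5701

0.57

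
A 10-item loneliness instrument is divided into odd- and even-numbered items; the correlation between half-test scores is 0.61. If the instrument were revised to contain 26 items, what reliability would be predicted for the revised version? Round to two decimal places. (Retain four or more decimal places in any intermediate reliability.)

First correct the split-half correlation to full-test reliability: r_full = 2 × 0.61 / (1 + 0.61) ≈ 0.7578
Then adjust to 26 items: n = 26/10 = 2.6000
r_new = n·r_full / (1 + (n − 1)·r_full) = 1.9703 / 2.2125 ≈ 0.8905

0.89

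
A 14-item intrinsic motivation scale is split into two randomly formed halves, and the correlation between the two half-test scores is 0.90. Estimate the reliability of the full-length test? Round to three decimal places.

0.947

r_full = 2(0.90) / (1 + 0.90)
r_full = 1.8000 / 1.9000 ≈ 0.9474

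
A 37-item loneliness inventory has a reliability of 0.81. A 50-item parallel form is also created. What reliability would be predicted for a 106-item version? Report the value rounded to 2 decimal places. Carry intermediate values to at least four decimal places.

The 50-item form is not needed; work directly from the 37-item form with n = 106/37 = 2.8649.
r_{106} = n·r / (1 + (n − 1)·r) = 2.3206 / 2.5106 ≈ 0.9243

0.92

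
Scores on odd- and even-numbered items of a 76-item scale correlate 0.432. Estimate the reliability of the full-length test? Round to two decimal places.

0.60

Each half is half the length of the full test, so the full test is n = 2 times a half.
r_full = 2(0.432) / (1 + 0.432)
       = 0.8640 / 1.4320 = 0.6034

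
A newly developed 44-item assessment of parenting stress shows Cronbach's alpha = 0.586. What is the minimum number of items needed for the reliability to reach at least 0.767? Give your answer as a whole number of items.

103

Rearranging the Spearman-Brown formula for n,
n = r*(1 − r) / [ r (1 − r*) ]
n = [0.767 × 0.414] / [0.586 × 0.233]
n = 0.317538 / 0.136538 ≈ 2.3256
Items needed = n × 44 = 2.3256 × 44 ≈ 102.33 → round up to 103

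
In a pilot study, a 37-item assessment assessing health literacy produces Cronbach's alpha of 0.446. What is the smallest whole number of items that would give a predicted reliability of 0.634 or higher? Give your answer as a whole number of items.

Invert Spearman-Brown to solve for n:
n = r_target (1 − r_old) / [ r_old (1 − r_target) ]
n = 0.634 × (1 − 0.446) / [ 0.446 × (1 − 0.634) ]
n = 0.351236 / 0.163236 ≈ 2.1517
So the test needs 2.1517 × 37 ≈ 79.61 items; rounding up, 80.

80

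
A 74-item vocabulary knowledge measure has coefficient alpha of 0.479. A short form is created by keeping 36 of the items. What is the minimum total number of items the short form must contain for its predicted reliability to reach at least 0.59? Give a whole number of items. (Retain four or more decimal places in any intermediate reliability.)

Short-form reliability: n = 36/74 = 0.4865; r_36 = n·r/(1+(n−1)r) ≈ 0.3090
Length factor from the short form to reach 0.59: n' = 0.59(1 − 0.3090) / [0.3090(1 − 0.59)] ≈ 3.2180
Total items = 3.2180 × 36 = 115.85, rounded up to 116.

116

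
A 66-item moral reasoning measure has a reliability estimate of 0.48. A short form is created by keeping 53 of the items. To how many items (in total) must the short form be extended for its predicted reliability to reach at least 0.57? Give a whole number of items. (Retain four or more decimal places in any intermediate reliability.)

First, r for the 53-item form: n = 53/66 = 0.8030, so r_53 = 0.8030·0.48/(1 + (0.8030 − 1)·0.48) = 0.4257
Length factor from the short form to reach 0.57: n' = 0.57(1 − 0.4257) / [0.4257(1 − 0.57)] ≈ 1.7883
Total items = 1.7883 × 53 = 94.78, rounded up to 95.

95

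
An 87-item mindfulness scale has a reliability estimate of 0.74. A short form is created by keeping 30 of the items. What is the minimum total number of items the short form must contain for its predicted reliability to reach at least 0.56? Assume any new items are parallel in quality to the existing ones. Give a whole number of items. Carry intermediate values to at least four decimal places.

First, r for the 30-item form: n = 30/87 = 0.3448, so r_30 = 0.3448·0.74/(1 + (0.3448 − 1)·0.74) = 0.4953
Length factor from the short form to reach 0.56: n' = 0.56(1 − 0.4953) / [0.4953(1 − 0.56)] ≈ 1.2969
Total items = 1.2969 × 30 = 38.91, rounded up to 39.

39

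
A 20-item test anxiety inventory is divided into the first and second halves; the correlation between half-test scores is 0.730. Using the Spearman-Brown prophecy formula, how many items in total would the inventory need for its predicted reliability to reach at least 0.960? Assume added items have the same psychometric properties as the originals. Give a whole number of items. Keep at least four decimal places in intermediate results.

r_full = 2(0.730)/(1 + 0.730) = 0.8439
n = r_tgt(1 − r_full) / [r_full(1 − r_tgt)] = 0.960 × 0.1561 / (0.8439 × 0.040) ≈ 4.4394
Items = 4.4394 × 20 ≈ 88.79 → 89

89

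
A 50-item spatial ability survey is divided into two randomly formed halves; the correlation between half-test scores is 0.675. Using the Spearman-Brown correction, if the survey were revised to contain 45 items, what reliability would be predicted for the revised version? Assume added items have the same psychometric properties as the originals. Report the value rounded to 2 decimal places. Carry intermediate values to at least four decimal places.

0.79

First correct the split-half correlation to full-test reliability: r_full = 2 × 0.675 / (1 + 0.675) ≈ 0.8060
Length factor from 50 to 45 items: n = 45/50 = 0.9000
r_new = n·r_full / (1 + (n − 1)·r_full) = 0.7254 / 0.9194 ≈ 0.7890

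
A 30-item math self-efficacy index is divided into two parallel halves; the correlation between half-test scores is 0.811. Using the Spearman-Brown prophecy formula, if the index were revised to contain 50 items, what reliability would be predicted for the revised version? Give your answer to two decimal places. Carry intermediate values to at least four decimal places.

0.93

Full-test reliability from the split-half r: r_full = 2(0.811)/(1 + 0.811) = 0.8956
Length factor from 30 to 50 items: n = 50/30 = 1.6667
r_new = n·r_full / (1 + (n − 1)·r_full) = 1.4927 / 1.5971 ≈ 0.9346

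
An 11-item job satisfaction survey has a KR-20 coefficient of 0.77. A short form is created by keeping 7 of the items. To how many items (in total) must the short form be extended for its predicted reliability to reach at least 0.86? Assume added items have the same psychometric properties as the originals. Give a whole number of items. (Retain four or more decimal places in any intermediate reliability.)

21

First, r for the 7-item form: n = 7/11 = 0.6364, so r_7 = 0.6364·0.77/(1 + (0.6364 − 1)·0.77) = 0.6806
Then solve for n' with r_old = 0.6806, r_target = 0.86: n' = 0.86(1 − 0.6806)/[0.6806(1 − 0.86)] = 2.8828
Total items = 2.8828 × 7 = 20.18, rounded up to 21.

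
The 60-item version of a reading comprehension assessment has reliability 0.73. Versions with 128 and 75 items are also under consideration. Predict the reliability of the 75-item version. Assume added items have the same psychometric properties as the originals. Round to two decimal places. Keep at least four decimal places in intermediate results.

Only the ratio of lengths matters: n = 75/60 = 1.2500
r_{75} = n·r / (1 + (n − 1)·r) = 0.9125 / 1.1825 ≈ 0.7717

0.77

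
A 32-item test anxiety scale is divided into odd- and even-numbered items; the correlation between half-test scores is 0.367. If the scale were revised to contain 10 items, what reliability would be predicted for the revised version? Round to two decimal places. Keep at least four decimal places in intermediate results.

Full-test reliability from the split-half r: r_full = 2(0.367)/(1 + 0.367) = 0.5369
Then adjust to 10 items: n = 10/32 = 0.3125
r_new = n·r_full / (1 + (n − 1)·r_full) = 0.1678 / 0.6309 ≈ 0.2660

0.27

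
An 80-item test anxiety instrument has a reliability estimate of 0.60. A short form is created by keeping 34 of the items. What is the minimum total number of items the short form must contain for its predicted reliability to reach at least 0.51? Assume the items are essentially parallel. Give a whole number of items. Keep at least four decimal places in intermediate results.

56

First, r for the 34-item form: n = 34/80 = 0.4250, so r_34 = 0.4250·0.60/(1 + (0.4250 − 1)·0.60) = 0.3893
Length factor from the short form to reach 0.51: n' = 0.51(1 − 0.3893) / [0.3893(1 − 0.51)] ≈ 1.6327
Total items = 1.6327 × 34 = 55.51, rounded up to 56.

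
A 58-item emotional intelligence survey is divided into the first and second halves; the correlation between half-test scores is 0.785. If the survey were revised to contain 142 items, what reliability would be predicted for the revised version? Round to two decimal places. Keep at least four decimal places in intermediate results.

First correct the split-half correlation to full-test reliability: r_full = 2 × 0.785 / (1 + 0.785) ≈ 0.8796
Then adjust to 142 items: n = 142/58 = 2.4483
r_new = n·r_full / (1 + (n − 1)·r_full) = 2.1535 / 2.2739 ≈ 0.9471

0.95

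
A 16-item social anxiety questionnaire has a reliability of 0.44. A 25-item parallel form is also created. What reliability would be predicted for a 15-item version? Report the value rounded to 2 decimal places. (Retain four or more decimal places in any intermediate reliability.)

0.42

The 25-item form is not needed; work directly from the 16-item form with n = 15/16 = 0.9375.
r_{15} = n·r / (1 + (n − 1)·r) = 0.4125 / 0.9725 ≈ 0.4242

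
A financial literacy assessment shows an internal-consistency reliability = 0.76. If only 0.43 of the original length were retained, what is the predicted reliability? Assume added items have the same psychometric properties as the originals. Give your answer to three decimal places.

0.577

r_new = 0.43·0.76 / [1 + (0.43 − 1)·0.76]
r_new = 0.3268 / 0.5668 ≈ 0.5766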